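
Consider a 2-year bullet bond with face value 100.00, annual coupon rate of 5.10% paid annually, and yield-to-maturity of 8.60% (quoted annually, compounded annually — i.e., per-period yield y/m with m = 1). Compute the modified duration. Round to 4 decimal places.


Answer: Modified duration = 1.7955

Derivation:
Coupon per period c = face * coupon_rate / m = 5.100000
Periods per year m = 1; per-period yield y/m = 0.086000
Number of cashflows N = 2
Cashflows (t years, CF_t, discount factor 1/(1+y/m)^(m*t), PV):
  t = 1.0000: CF_t = 5.100000, DF = 0.920810, PV = 4.696133
  t = 2.0000: CF_t = 105.100000, DF = 0.847892, PV = 89.113411
Price P = sum_t PV_t = 93.809543
First compute Macaulay numerator sum_t t * PV_t:
  t * PV_t at t = 1.0000: 4.696133
  t * PV_t at t = 2.0000: 178.226821
Macaulay duration D = 182.922954 / 93.809543 = 1.949940
Modified duration = D / (1 + y/m) = 1.949940 / (1 + 0.086000) = 1.795525


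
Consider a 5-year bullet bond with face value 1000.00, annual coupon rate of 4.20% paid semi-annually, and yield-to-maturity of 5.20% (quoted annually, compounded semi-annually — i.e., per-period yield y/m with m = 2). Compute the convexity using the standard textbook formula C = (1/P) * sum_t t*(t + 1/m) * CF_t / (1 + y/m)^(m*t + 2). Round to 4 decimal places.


Coupon per period c = face * coupon_rate / m = 21.000000
Periods per year m = 2; per-period yield y/m = 0.026000
Number of cashflows N = 10
Cashflows (t years, CF_t, discount factor 1/(1+y/m)^(m*t), PV):
  t = 0.5000: CF_t = 21.000000, DF = 0.974659, PV = 20.467836
  t = 1.0000: CF_t = 21.000000, DF = 0.949960, PV = 19.949158
  t = 1.5000: CF_t = 21.000000, DF = 0.925887, PV = 19.443624
  t = 2.0000: CF_t = 21.000000, DF = 0.902424, PV = 18.950901
  t = 2.5000: CF_t = 21.000000, DF = 0.879555, PV = 18.470663
  t = 3.0000: CF_t = 21.000000, DF = 0.857266, PV = 18.002596
  t = 3.5000: CF_t = 21.000000, DF = 0.835542, PV = 17.546390
  t = 4.0000: CF_t = 21.000000, DF = 0.814369, PV = 17.101744
  t = 4.5000: CF_t = 21.000000, DF = 0.793732, PV = 16.668367
  t = 5.0000: CF_t = 1021.000000, DF = 0.773618, PV = 789.863662
Price P = sum_t PV_t = 956.464940
Convexity numerator sum_t t*(t + 1/m) * CF_t / (1+y/m)^(m*t + 2):
  t = 0.5000: term = 9.721812
  t = 1.0000: term = 28.426351
  t = 1.5000: term = 55.411990
  t = 2.0000: term = 90.012979
  t = 2.5000: term = 131.597922
  t = 3.0000: term = 179.568315
  t = 3.5000: term = 233.357135
  t = 4.0000: term = 292.427487
  t = 4.5000: term = 356.271305
  t = 5.0000: term = 20634.317399
Convexity = (1/P) * sum = 22011.112694 / 956.464940 = 23.012984

Answer: Convexity = 23.0130


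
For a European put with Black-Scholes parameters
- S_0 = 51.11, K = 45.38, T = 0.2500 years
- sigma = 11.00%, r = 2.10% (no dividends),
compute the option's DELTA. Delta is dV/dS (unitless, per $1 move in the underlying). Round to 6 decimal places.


Answer: Delta = -0.011158

Derivation:
d1 = 2.2849307896; d2 = 2.2299307896
phi(d1) = 0.0293227126; exp(-qT) = 1.0000000000; exp(-rT) = 0.9947637572
N(-d1) = 0.0111584432
Delta = -exp(-qT) * N(-d1) = -1.0000000000 * 0.0111584432 = -0.011158


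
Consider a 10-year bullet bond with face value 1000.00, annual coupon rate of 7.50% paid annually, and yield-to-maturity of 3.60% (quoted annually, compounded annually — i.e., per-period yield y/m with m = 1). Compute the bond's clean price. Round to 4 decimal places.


Coupon per period c = face * coupon_rate / m = 75.000000
Periods per year m = 1; per-period yield y/m = 0.036000
Number of cashflows N = 10
Cashflows (t years, CF_t, discount factor 1/(1+y/m)^(m*t), PV):
  t = 1.0000: CF_t = 75.000000, DF = 0.965251, PV = 72.393822
  t = 2.0000: CF_t = 75.000000, DF = 0.931709, PV = 69.878207
  t = 3.0000: CF_t = 75.000000, DF = 0.899333, PV = 67.450007
  t = 4.0000: CF_t = 75.000000, DF = 0.868082, PV = 65.106184
  t = 5.0000: CF_t = 75.000000, DF = 0.837917, PV = 62.843807
  t = 6.0000: CF_t = 75.000000, DF = 0.808801, PV = 60.660045
  t = 7.0000: CF_t = 75.000000, DF = 0.780696, PV = 58.552167
  t = 8.0000: CF_t = 75.000000, DF = 0.753567, PV = 56.517536
  t = 9.0000: CF_t = 75.000000, DF = 0.727381, PV = 54.553606
  t = 10.0000: CF_t = 1075.000000, DF = 0.702106, PV = 754.763536
Price P = sum_t PV_t = 1322.718918

Answer: Price = 1322.7189


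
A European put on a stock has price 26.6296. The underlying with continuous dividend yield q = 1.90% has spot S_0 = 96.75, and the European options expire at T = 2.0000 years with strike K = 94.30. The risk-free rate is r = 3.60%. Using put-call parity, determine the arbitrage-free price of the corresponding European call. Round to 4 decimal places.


Put-call parity: C - P = S_0 * exp(-qT) - K * exp(-rT).
S_0 * exp(-qT) = 96.7500 * 0.96271294 = 93.14247703
K * exp(-rT) = 94.3000 * 0.93053090 = 87.74906347
C = P + S*exp(-qT) - K*exp(-rT)
C = 26.6296 + 93.14247703 - 87.74906347 = 32.0230

Answer: Call price = 32.0230


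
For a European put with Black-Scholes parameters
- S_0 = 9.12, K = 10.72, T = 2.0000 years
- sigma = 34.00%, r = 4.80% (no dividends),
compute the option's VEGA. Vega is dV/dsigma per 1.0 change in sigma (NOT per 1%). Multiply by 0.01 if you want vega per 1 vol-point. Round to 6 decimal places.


d1 = 0.1039002915; d2 = -0.3769323198
phi(d1) = 0.3967947365; exp(-qT) = 1.0000000000; exp(-rT) = 0.9084640161
Vega = S * exp(-qT) * phi(d1) * sqrt(T) = 9.1200 * 1.0000000000 * 0.3967947365 * 1.4142135624 = 5.117711

Answer: Vega = 5.117711


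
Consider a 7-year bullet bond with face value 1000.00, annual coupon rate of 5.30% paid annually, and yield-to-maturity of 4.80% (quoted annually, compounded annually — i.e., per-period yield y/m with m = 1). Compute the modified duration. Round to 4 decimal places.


Answer: Modified duration = 5.7665

Derivation:
Coupon per period c = face * coupon_rate / m = 53.000000
Periods per year m = 1; per-period yield y/m = 0.048000
Number of cashflows N = 7
Cashflows (t years, CF_t, discount factor 1/(1+y/m)^(m*t), PV):
  t = 1.0000: CF_t = 53.000000, DF = 0.954198, PV = 50.572519
  t = 2.0000: CF_t = 53.000000, DF = 0.910495, PV = 48.256220
  t = 3.0000: CF_t = 53.000000, DF = 0.868793, PV = 46.046012
  t = 4.0000: CF_t = 53.000000, DF = 0.829001, PV = 43.937034
  t = 5.0000: CF_t = 53.000000, DF = 0.791031, PV = 41.924651
  t = 6.0000: CF_t = 53.000000, DF = 0.754801, PV = 40.004438
  t = 7.0000: CF_t = 1053.000000, DF = 0.720230, PV = 758.401866
Price P = sum_t PV_t = 1029.142740
First compute Macaulay numerator sum_t t * PV_t:
  t * PV_t at t = 1.0000: 50.572519
  t * PV_t at t = 2.0000: 96.512441
  t * PV_t at t = 3.0000: 138.138036
  t * PV_t at t = 4.0000: 175.748137
  t * PV_t at t = 5.0000: 209.623255
  t * PV_t at t = 6.0000: 240.026628
  t * PV_t at t = 7.0000: 5308.813059
Macaulay duration D = 6219.434075 / 1029.142740 = 6.043315
Modified duration = D / (1 + y/m) = 6.043315 / (1 + 0.048000) = 5.766522


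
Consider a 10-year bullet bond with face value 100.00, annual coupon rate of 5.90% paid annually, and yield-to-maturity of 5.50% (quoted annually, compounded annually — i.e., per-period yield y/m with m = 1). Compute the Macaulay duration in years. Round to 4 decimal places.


Answer: Macaulay duration = 7.8676 years

Derivation:
Coupon per period c = face * coupon_rate / m = 5.900000
Periods per year m = 1; per-period yield y/m = 0.055000
Number of cashflows N = 10
Cashflows (t years, CF_t, discount factor 1/(1+y/m)^(m*t), PV):
  t = 1.0000: CF_t = 5.900000, DF = 0.947867, PV = 5.592417
  t = 2.0000: CF_t = 5.900000, DF = 0.898452, PV = 5.300869
  t = 3.0000: CF_t = 5.900000, DF = 0.851614, PV = 5.024521
  t = 4.0000: CF_t = 5.900000, DF = 0.807217, PV = 4.762579
  t = 5.0000: CF_t = 5.900000, DF = 0.765134, PV = 4.514293
  t = 6.0000: CF_t = 5.900000, DF = 0.725246, PV = 4.278950
  t = 7.0000: CF_t = 5.900000, DF = 0.687437, PV = 4.055877
  t = 8.0000: CF_t = 5.900000, DF = 0.651599, PV = 3.844433
  t = 9.0000: CF_t = 5.900000, DF = 0.617629, PV = 3.644013
  t = 10.0000: CF_t = 105.900000, DF = 0.585431, PV = 61.997098
Price P = sum_t PV_t = 103.015050
Macaulay numerator sum_t t * PV_t:
  t * PV_t at t = 1.0000: 5.592417
  t * PV_t at t = 2.0000: 10.601739
  t * PV_t at t = 3.0000: 15.073562
  t * PV_t at t = 4.0000: 19.050315
  t * PV_t at t = 5.0000: 22.571463
  t * PV_t at t = 6.0000: 25.673702
  t * PV_t at t = 7.0000: 28.391140
  t * PV_t at t = 8.0000: 30.755467
  t * PV_t at t = 9.0000: 32.796114
  t * PV_t at t = 10.0000: 619.970984
Macaulay duration D = (sum_t t * PV_t) / P = 810.476903 / 103.015050 = 7.867558


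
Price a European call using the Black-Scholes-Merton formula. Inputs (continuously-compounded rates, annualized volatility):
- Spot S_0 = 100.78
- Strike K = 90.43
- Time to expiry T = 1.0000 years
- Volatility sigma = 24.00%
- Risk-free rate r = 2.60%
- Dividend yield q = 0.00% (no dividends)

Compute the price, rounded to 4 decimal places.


Answer: Price = 16.7253

Derivation:
d1 = (ln(S/K) + (r - q + 0.5*sigma^2) * T) / (sigma * sqrt(T)) = 0.67984939
d2 = d1 - sigma * sqrt(T) = 0.43984939
exp(-rT) = 0.97433509; exp(-qT) = 1.00000000
C = S_0 * exp(-qT) * N(d1) - K * exp(-rT) * N(d2)
N(d1) = 0.75170008; N(d2) = 0.66997690
C = 100.7800 * 1.00000000 * 0.75170008 - 90.4300 * 0.97433509 * 0.66997690 = 16.7253


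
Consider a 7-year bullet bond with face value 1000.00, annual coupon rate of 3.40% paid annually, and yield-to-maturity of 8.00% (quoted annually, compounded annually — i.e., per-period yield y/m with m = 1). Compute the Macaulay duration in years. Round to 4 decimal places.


Answer: Macaulay duration = 6.2304 years

Derivation:
Coupon per period c = face * coupon_rate / m = 34.000000
Periods per year m = 1; per-period yield y/m = 0.080000
Number of cashflows N = 7
Cashflows (t years, CF_t, discount factor 1/(1+y/m)^(m*t), PV):
  t = 1.0000: CF_t = 34.000000, DF = 0.925926, PV = 31.481481
  t = 2.0000: CF_t = 34.000000, DF = 0.857339, PV = 29.149520
  t = 3.0000: CF_t = 34.000000, DF = 0.793832, PV = 26.990296
  t = 4.0000: CF_t = 34.000000, DF = 0.735030, PV = 24.991015
  t = 5.0000: CF_t = 34.000000, DF = 0.680583, PV = 23.139829
  t = 6.0000: CF_t = 34.000000, DF = 0.630170, PV = 21.425767
  t = 7.0000: CF_t = 1034.000000, DF = 0.583490, PV = 603.329069
Price P = sum_t PV_t = 760.506977
Macaulay numerator sum_t t * PV_t:
  t * PV_t at t = 1.0000: 31.481481
  t * PV_t at t = 2.0000: 58.299040
  t * PV_t at t = 3.0000: 80.970889
  t * PV_t at t = 4.0000: 99.964060
  t * PV_t at t = 5.0000: 115.699143
  t * PV_t at t = 6.0000: 128.554604
  t * PV_t at t = 7.0000: 4223.303481
Macaulay duration D = (sum_t t * PV_t) / P = 4738.272698 / 760.506977 = 6.230413


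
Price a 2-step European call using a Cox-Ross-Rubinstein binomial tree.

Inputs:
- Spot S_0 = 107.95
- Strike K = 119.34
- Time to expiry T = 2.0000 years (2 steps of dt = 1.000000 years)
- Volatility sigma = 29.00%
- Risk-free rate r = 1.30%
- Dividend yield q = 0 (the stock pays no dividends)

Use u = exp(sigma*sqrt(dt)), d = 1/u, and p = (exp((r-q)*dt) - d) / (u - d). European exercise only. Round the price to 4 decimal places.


dt = T/N = 1.000000
u = exp(sigma*sqrt(dt)) = 1.336427; d = 1/u = 0.748264
p = (exp((r-q)*dt) - d) / (u - d) = 0.450251
Discount per step: exp(-r*dt) = 0.987084
Stock lattice S(k, i) with i counting down-moves:
  k=0: S(0,0) = 107.9500
  k=1: S(1,0) = 144.2673; S(1,1) = 80.7751
  k=2: S(2,0) = 192.8028; S(2,1) = 107.9500; S(2,2) = 60.4410
Terminal payoffs V(N, i) = max(S_T - K, 0):
  V(2,0) = 73.462849; V(2,1) = 0.000000; V(2,2) = 0.000000
Backward induction: V(k, i) = exp(-r*dt) * [p * V(k+1, i) + (1-p) * V(k+1, i+1)].
  V(1,0) = exp(-r*dt) * [p*73.462849 + (1-p)*0.000000] = 32.649495
  V(1,1) = exp(-r*dt) * [p*0.000000 + (1-p)*0.000000] = 0.000000
  V(0,0) = exp(-r*dt) * [p*32.649495 + (1-p)*0.000000] = 14.510593

Answer: Price = V(0,0) = 14.5106


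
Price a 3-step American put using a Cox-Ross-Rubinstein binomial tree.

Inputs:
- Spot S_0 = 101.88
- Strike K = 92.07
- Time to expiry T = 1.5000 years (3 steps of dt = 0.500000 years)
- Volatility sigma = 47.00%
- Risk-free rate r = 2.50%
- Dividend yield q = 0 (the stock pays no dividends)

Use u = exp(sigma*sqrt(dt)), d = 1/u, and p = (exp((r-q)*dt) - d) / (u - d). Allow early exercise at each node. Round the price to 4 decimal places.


dt = T/N = 0.500000
u = exp(sigma*sqrt(dt)) = 1.394227; d = 1/u = 0.717243
p = (exp((r-q)*dt) - d) / (u - d) = 0.436251
Discount per step: exp(-r*dt) = 0.987578
Stock lattice S(k, i) with i counting down-moves:
  k=0: S(0,0) = 101.8800
  k=1: S(1,0) = 142.0439; S(1,1) = 73.0727
  k=2: S(2,0) = 198.0414; S(2,1) = 101.8800; S(2,2) = 52.4109
  k=3: S(3,0) = 276.1147; S(3,1) = 142.0439; S(3,2) = 73.0727; S(3,3) = 37.5914
Terminal payoffs V(N, i) = max(K - S_T, 0):
  V(3,0) = 0.000000; V(3,1) = 0.000000; V(3,2) = 18.997254; V(3,3) = 54.478608
Backward induction: V(k, i) = exp(-r*dt) * [p * V(k+1, i) + (1-p) * V(k+1, i+1)]; then take max(V_cont, immediate exercise) for American.
  V(2,0) = exp(-r*dt) * [p*0.000000 + (1-p)*0.000000] = 0.000000; exercise = 0.000000; V(2,0) = max -> 0.000000
  V(2,1) = exp(-r*dt) * [p*0.000000 + (1-p)*18.997254] = 10.576636; exercise = 0.000000; V(2,1) = max -> 10.576636
  V(2,2) = exp(-r*dt) * [p*18.997254 + (1-p)*54.478608] = 38.515352; exercise = 39.659064; V(2,2) = max -> 39.659064
  V(1,0) = exp(-r*dt) * [p*0.000000 + (1-p)*10.576636] = 5.888495; exercise = 0.000000; V(1,0) = max -> 5.888495
  V(1,1) = exp(-r*dt) * [p*10.576636 + (1-p)*39.659064] = 26.636763; exercise = 18.997254; V(1,1) = max -> 26.636763
  V(0,0) = exp(-r*dt) * [p*5.888495 + (1-p)*26.636763] = 17.366853; exercise = 0.000000; V(0,0) = max -> 17.366853

Answer: Price = V(0,0) = 17.3669


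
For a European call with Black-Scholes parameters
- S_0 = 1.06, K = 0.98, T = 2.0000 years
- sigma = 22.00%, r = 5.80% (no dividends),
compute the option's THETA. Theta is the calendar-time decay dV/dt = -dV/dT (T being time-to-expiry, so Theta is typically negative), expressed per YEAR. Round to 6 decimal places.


Answer: Theta = -0.058704

Derivation:
d1 = 0.7806189374; d2 = 0.4694919537
phi(d1) = 0.2941629257; exp(-qT) = 1.0000000000; exp(-rT) = 0.8904752233
Theta = -S*exp(-qT)*phi(d1)*sigma/(2*sqrt(T)) - r*K*exp(-rT)*N(d2) + q*S*exp(-qT)*N(d1)
N(d1) = 0.7824866748; N(d2) = 0.6806409826; sqrt(T) = 1.4142135624
Term 1 = -1.0600 * 1.0000000000 * 0.2941629257 * 0.2200 / (2 * 1.4142135624) = -0.0242533363
Term 2 = -0.0580 * 0.9800 * 0.8904752233 * 0.6806409826 = -0.0344503790
Term 3 = 0 (no dividend yield, q = 0)
Theta = -0.0242533363 + (-0.0344503790) + (0.0000000000) = -0.058704


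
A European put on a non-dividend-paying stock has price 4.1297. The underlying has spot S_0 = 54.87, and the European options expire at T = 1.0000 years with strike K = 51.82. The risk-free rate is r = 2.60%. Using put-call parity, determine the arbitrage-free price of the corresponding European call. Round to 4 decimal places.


Put-call parity: C - P = S_0 * exp(-qT) - K * exp(-rT).
S_0 * exp(-qT) = 54.8700 * 1.00000000 = 54.87000000
K * exp(-rT) = 51.8200 * 0.97433509 = 50.49004434
C = P + S*exp(-qT) - K*exp(-rT)
C = 4.1297 + 54.87000000 - 50.49004434 = 8.5097

Answer: Call price = 8.5097


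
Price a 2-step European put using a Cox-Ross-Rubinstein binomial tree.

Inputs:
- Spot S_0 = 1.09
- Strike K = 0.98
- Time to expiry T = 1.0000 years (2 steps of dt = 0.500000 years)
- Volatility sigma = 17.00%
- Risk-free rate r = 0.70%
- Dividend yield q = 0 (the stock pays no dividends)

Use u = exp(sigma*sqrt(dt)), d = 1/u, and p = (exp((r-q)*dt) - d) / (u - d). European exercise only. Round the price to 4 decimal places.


Answer: Price = V(0,0) = 0.0324

Derivation:
dt = T/N = 0.500000
u = exp(sigma*sqrt(dt)) = 1.127732; d = 1/u = 0.886736
p = (exp((r-q)*dt) - d) / (u - d) = 0.484533
Discount per step: exp(-r*dt) = 0.996506
Stock lattice S(k, i) with i counting down-moves:
  k=0: S(0,0) = 1.0900
  k=1: S(1,0) = 1.2292; S(1,1) = 0.9665
  k=2: S(2,0) = 1.3862; S(2,1) = 1.0900; S(2,2) = 0.8571
Terminal payoffs V(N, i) = max(K - S_T, 0):
  V(2,0) = 0.000000; V(2,1) = 0.000000; V(2,2) = 0.122933
Backward induction: V(k, i) = exp(-r*dt) * [p * V(k+1, i) + (1-p) * V(k+1, i+1)].
  V(1,0) = exp(-r*dt) * [p*0.000000 + (1-p)*0.000000] = 0.000000
  V(1,1) = exp(-r*dt) * [p*0.000000 + (1-p)*0.122933] = 0.063146
  V(0,0) = exp(-r*dt) * [p*0.000000 + (1-p)*0.063146] = 0.032436


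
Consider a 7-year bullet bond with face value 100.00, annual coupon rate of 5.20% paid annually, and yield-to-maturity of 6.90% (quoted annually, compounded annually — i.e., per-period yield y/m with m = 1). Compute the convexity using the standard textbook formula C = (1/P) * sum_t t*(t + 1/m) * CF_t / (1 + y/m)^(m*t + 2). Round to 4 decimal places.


Answer: Convexity = 39.6905

Derivation:
Coupon per period c = face * coupon_rate / m = 5.200000
Periods per year m = 1; per-period yield y/m = 0.069000
Number of cashflows N = 7
Cashflows (t years, CF_t, discount factor 1/(1+y/m)^(m*t), PV):
  t = 1.0000: CF_t = 5.200000, DF = 0.935454, PV = 4.864359
  t = 2.0000: CF_t = 5.200000, DF = 0.875074, PV = 4.550383
  t = 3.0000: CF_t = 5.200000, DF = 0.818591, PV = 4.256672
  t = 4.0000: CF_t = 5.200000, DF = 0.765754, PV = 3.981920
  t = 5.0000: CF_t = 5.200000, DF = 0.716327, PV = 3.724902
  t = 6.0000: CF_t = 5.200000, DF = 0.670091, PV = 3.484473
  t = 7.0000: CF_t = 105.200000, DF = 0.626839, PV = 65.943471
Price P = sum_t PV_t = 90.806180
Convexity numerator sum_t t*(t + 1/m) * CF_t / (1+y/m)^(m*t + 2):
  t = 1.0000: term = 8.513345
  t = 2.0000: term = 23.891520
  t = 3.0000: term = 44.698821
  t = 4.0000: term = 69.689461
  t = 5.0000: term = 97.786896
  t = 6.0000: term = 128.065159
  t = 7.0000: term = 3231.501932
Convexity = (1/P) * sum = 3604.147134 / 90.806180 = 39.690549


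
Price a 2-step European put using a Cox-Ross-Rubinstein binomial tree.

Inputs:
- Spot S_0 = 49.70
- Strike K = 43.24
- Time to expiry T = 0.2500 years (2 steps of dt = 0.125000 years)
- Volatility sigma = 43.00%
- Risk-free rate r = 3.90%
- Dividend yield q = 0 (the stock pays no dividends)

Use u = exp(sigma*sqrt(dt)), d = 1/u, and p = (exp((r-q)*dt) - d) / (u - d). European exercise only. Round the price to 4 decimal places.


Answer: Price = V(0,0) = 1.7724

Derivation:
dt = T/N = 0.125000
u = exp(sigma*sqrt(dt)) = 1.164193; d = 1/u = 0.858964
p = (exp((r-q)*dt) - d) / (u - d) = 0.478077
Discount per step: exp(-r*dt) = 0.995137
Stock lattice S(k, i) with i counting down-moves:
  k=0: S(0,0) = 49.7000
  k=1: S(1,0) = 57.8604; S(1,1) = 42.6905
  k=2: S(2,0) = 67.3606; S(2,1) = 49.7000; S(2,2) = 36.6696
Terminal payoffs V(N, i) = max(K - S_T, 0):
  V(2,0) = 0.000000; V(2,1) = 0.000000; V(2,2) = 6.570365
Backward induction: V(k, i) = exp(-r*dt) * [p * V(k+1, i) + (1-p) * V(k+1, i+1)].
  V(1,0) = exp(-r*dt) * [p*0.000000 + (1-p)*0.000000] = 0.000000
  V(1,1) = exp(-r*dt) * [p*0.000000 + (1-p)*6.570365] = 3.412550
  V(0,0) = exp(-r*dt) * [p*0.000000 + (1-p)*3.412550] = 1.772428


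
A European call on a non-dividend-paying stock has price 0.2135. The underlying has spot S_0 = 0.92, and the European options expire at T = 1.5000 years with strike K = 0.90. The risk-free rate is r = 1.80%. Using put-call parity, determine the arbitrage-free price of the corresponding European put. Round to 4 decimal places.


Put-call parity: C - P = S_0 * exp(-qT) - K * exp(-rT).
S_0 * exp(-qT) = 0.9200 * 1.00000000 = 0.92000000
K * exp(-rT) = 0.9000 * 0.97336124 = 0.87602512
P = C - S*exp(-qT) + K*exp(-rT)
P = 0.2135 - 0.92000000 + 0.87602512 = 0.1695

Answer: Put price = 0.1695


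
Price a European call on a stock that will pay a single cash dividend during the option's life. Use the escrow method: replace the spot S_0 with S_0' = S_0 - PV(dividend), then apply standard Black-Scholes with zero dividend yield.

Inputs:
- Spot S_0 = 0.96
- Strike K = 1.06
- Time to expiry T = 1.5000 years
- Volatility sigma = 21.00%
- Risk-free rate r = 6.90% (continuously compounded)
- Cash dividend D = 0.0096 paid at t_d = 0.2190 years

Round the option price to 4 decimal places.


Answer: Price = 0.0949

Derivation:
PV(D) = D * exp(-r * t_d) = 0.0096 * 0.98500260 = 0.00945602
S_0' = S_0 - PV(D) = 0.9600 - 0.00945602 = 0.95054398
d1 = (ln(S_0'/K) + (r + sigma^2/2)*T) / (sigma*sqrt(T)) = 0.10725359
d2 = d1 - sigma*sqrt(T) = -0.14994284
exp(-rT) = 0.90167602
N(d1) = 0.54270610; N(d2) = 0.44040486
C = S_0' * N(d1) - K * exp(-rT) * N(d2) = 0.95054398 * 0.54270610 - 1.0600 * 0.90167602 * 0.44040486 = 0.0949


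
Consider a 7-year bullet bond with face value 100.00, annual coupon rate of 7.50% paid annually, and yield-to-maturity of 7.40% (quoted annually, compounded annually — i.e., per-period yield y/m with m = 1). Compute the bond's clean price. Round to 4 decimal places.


Answer: Price = 100.5315

Derivation:
Coupon per period c = face * coupon_rate / m = 7.500000
Periods per year m = 1; per-period yield y/m = 0.074000
Number of cashflows N = 7
Cashflows (t years, CF_t, discount factor 1/(1+y/m)^(m*t), PV):
  t = 1.0000: CF_t = 7.500000, DF = 0.931099, PV = 6.983240
  t = 2.0000: CF_t = 7.500000, DF = 0.866945, PV = 6.502086
  t = 3.0000: CF_t = 7.500000, DF = 0.807211, PV = 6.054084
  t = 4.0000: CF_t = 7.500000, DF = 0.751593, PV = 5.636949
  t = 5.0000: CF_t = 7.500000, DF = 0.699808, PV = 5.248556
  t = 6.0000: CF_t = 7.500000, DF = 0.651590, PV = 4.886924
  t = 7.0000: CF_t = 107.500000, DF = 0.606694, PV = 65.219655
Price P = sum_t PV_t = 100.531494


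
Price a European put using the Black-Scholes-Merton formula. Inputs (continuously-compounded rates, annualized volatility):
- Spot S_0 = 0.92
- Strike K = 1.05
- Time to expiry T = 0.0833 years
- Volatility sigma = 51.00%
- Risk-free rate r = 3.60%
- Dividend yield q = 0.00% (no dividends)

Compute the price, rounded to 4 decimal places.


Answer: Price = 0.1419

Derivation:
d1 = (ln(S/K) + (r - q + 0.5*sigma^2) * T) / (sigma * sqrt(T)) = -0.80396693
d2 = d1 - sigma * sqrt(T) = -0.95116180
exp(-rT) = 0.99700569; exp(-qT) = 1.00000000
P = K * exp(-rT) * N(-d2) - S_0 * exp(-qT) * N(-d1)
N(-d1) = 0.78929196; N(-d2) = 0.82923888
P = 1.0500 * 0.99700569 * 0.82923888 - 0.9200 * 1.00000000 * 0.78929196 = 0.1419


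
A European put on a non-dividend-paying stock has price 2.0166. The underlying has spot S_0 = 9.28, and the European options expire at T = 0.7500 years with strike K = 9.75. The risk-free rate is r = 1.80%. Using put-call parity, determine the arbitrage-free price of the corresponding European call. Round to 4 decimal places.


Answer: Call price = 1.6773

Derivation:
Put-call parity: C - P = S_0 * exp(-qT) - K * exp(-rT).
S_0 * exp(-qT) = 9.2800 * 1.00000000 = 9.28000000
K * exp(-rT) = 9.7500 * 0.98659072 = 9.61925948
C = P + S*exp(-qT) - K*exp(-rT)
C = 2.0166 + 9.28000000 - 9.61925948 = 1.6773


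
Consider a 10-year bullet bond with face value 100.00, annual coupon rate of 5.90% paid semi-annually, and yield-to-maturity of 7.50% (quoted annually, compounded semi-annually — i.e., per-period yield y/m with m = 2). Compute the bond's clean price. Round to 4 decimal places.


Coupon per period c = face * coupon_rate / m = 2.950000
Periods per year m = 2; per-period yield y/m = 0.037500
Number of cashflows N = 20
Cashflows (t years, CF_t, discount factor 1/(1+y/m)^(m*t), PV):
  t = 0.5000: CF_t = 2.950000, DF = 0.963855, PV = 2.843373
  t = 1.0000: CF_t = 2.950000, DF = 0.929017, PV = 2.740601
  t = 1.5000: CF_t = 2.950000, DF = 0.895438, PV = 2.641543
  t = 2.0000: CF_t = 2.950000, DF = 0.863073, PV = 2.546066
  t = 2.5000: CF_t = 2.950000, DF = 0.831878, PV = 2.454039
  t = 3.0000: CF_t = 2.950000, DF = 0.801810, PV = 2.365339
  t = 3.5000: CF_t = 2.950000, DF = 0.772829, PV = 2.279845
  t = 4.0000: CF_t = 2.950000, DF = 0.744895, PV = 2.197441
  t = 4.5000: CF_t = 2.950000, DF = 0.717971, PV = 2.118015
  t = 5.0000: CF_t = 2.950000, DF = 0.692020, PV = 2.041460
  t = 5.5000: CF_t = 2.950000, DF = 0.667008, PV = 1.967673
  t = 6.0000: CF_t = 2.950000, DF = 0.642899, PV = 1.896552
  t = 6.5000: CF_t = 2.950000, DF = 0.619662, PV = 1.828002
  t = 7.0000: CF_t = 2.950000, DF = 0.597264, PV = 1.761930
  t = 7.5000: CF_t = 2.950000, DF = 0.575676, PV = 1.698245
  t = 8.0000: CF_t = 2.950000, DF = 0.554869, PV = 1.636863
  t = 8.5000: CF_t = 2.950000, DF = 0.534813, PV = 1.577699
  t = 9.0000: CF_t = 2.950000, DF = 0.515483, PV = 1.520674
  t = 9.5000: CF_t = 2.950000, DF = 0.496851, PV = 1.465710
  t = 10.0000: CF_t = 102.950000, DF = 0.478892, PV = 49.301967
Price P = sum_t PV_t = 88.883037

Answer: Price = 88.8830


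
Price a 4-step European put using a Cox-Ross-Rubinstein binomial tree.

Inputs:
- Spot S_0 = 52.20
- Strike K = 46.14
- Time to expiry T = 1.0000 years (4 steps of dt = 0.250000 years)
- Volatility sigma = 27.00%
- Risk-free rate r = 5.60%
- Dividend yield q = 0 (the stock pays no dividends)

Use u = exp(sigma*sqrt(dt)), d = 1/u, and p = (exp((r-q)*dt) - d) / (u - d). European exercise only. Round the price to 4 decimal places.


dt = T/N = 0.250000
u = exp(sigma*sqrt(dt)) = 1.144537; d = 1/u = 0.873716
p = (exp((r-q)*dt) - d) / (u - d) = 0.518359
Discount per step: exp(-r*dt) = 0.986098
Stock lattice S(k, i) with i counting down-moves:
  k=0: S(0,0) = 52.2000
  k=1: S(1,0) = 59.7448; S(1,1) = 45.6080
  k=2: S(2,0) = 68.3801; S(2,1) = 52.2000; S(2,2) = 39.8484
  k=3: S(3,0) = 78.2636; S(3,1) = 59.7448; S(3,2) = 45.6080; S(3,3) = 34.8162
  k=4: S(4,0) = 89.5756; S(4,1) = 68.3801; S(4,2) = 52.2000; S(4,3) = 39.8484; S(4,4) = 30.4195
Terminal payoffs V(N, i) = max(K - S_T, 0):
  V(4,0) = 0.000000; V(4,1) = 0.000000; V(4,2) = 0.000000; V(4,3) = 6.291590; V(4,4) = 15.720541
Backward induction: V(k, i) = exp(-r*dt) * [p * V(k+1, i) + (1-p) * V(k+1, i+1)].
  V(3,0) = exp(-r*dt) * [p*0.000000 + (1-p)*0.000000] = 0.000000
  V(3,1) = exp(-r*dt) * [p*0.000000 + (1-p)*0.000000] = 0.000000
  V(3,2) = exp(-r*dt) * [p*0.000000 + (1-p)*6.291590] = 2.988157
  V(3,3) = exp(-r*dt) * [p*6.291590 + (1-p)*15.720541] = 10.682351
  V(2,0) = exp(-r*dt) * [p*0.000000 + (1-p)*0.000000] = 0.000000
  V(2,1) = exp(-r*dt) * [p*0.000000 + (1-p)*2.988157] = 1.419209
  V(2,2) = exp(-r*dt) * [p*2.988157 + (1-p)*10.682351] = 6.600930
  V(1,0) = exp(-r*dt) * [p*0.000000 + (1-p)*1.419209] = 0.674046
  V(1,1) = exp(-r*dt) * [p*1.419209 + (1-p)*6.600930] = 3.860509
  V(0,0) = exp(-r*dt) * [p*0.674046 + (1-p)*3.860509] = 2.178068

Answer: Price = V(0,0) = 2.1781


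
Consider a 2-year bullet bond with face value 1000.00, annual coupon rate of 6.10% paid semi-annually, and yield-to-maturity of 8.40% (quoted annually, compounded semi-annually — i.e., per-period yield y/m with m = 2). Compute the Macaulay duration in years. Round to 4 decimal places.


Coupon per period c = face * coupon_rate / m = 30.500000
Periods per year m = 2; per-period yield y/m = 0.042000
Number of cashflows N = 4
Cashflows (t years, CF_t, discount factor 1/(1+y/m)^(m*t), PV):
  t = 0.5000: CF_t = 30.500000, DF = 0.959693, PV = 29.270633
  t = 1.0000: CF_t = 30.500000, DF = 0.921010, PV = 28.090819
  t = 1.5000: CF_t = 30.500000, DF = 0.883887, PV = 26.958560
  t = 2.0000: CF_t = 1030.500000, DF = 0.848260, PV = 874.132204
Price P = sum_t PV_t = 958.452216
Macaulay numerator sum_t t * PV_t:
  t * PV_t at t = 0.5000: 14.635317
  t * PV_t at t = 1.0000: 28.090819
  t * PV_t at t = 1.5000: 40.437839
  t * PV_t at t = 2.0000: 1748.264407
Macaulay duration D = (sum_t t * PV_t) / P = 1831.428382 / 958.452216 = 1.910819

Answer: Macaulay duration = 1.9108 years


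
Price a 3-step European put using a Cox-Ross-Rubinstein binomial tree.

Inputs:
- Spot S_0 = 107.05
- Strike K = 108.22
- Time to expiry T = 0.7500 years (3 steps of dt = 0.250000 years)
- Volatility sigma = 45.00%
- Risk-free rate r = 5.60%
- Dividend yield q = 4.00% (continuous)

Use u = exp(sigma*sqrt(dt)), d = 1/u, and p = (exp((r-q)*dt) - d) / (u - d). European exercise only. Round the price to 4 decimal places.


Answer: Price = V(0,0) = 17.3064

Derivation:
dt = T/N = 0.250000
u = exp(sigma*sqrt(dt)) = 1.252323; d = 1/u = 0.798516
p = (exp((r-q)*dt) - d) / (u - d) = 0.452818
Discount per step: exp(-r*dt) = 0.986098
Stock lattice S(k, i) with i counting down-moves:
  k=0: S(0,0) = 107.0500
  k=1: S(1,0) = 134.0611; S(1,1) = 85.4812
  k=2: S(2,0) = 167.8878; S(2,1) = 107.0500; S(2,2) = 68.2581
  k=3: S(3,0) = 210.2497; S(3,1) = 134.0611; S(3,2) = 85.4812; S(3,3) = 54.5052
Terminal payoffs V(N, i) = max(K - S_T, 0):
  V(3,0) = 0.000000; V(3,1) = 0.000000; V(3,2) = 22.738839; V(3,3) = 53.714805
Backward induction: V(k, i) = exp(-r*dt) * [p * V(k+1, i) + (1-p) * V(k+1, i+1)].
  V(2,0) = exp(-r*dt) * [p*0.000000 + (1-p)*0.000000] = 0.000000
  V(2,1) = exp(-r*dt) * [p*0.000000 + (1-p)*22.738839] = 12.269303
  V(2,2) = exp(-r*dt) * [p*22.738839 + (1-p)*53.714805] = 39.136562
  V(1,0) = exp(-r*dt) * [p*0.000000 + (1-p)*12.269303] = 6.620206
  V(1,1) = exp(-r*dt) * [p*12.269303 + (1-p)*39.136562] = 26.595624
  V(0,0) = exp(-r*dt) * [p*6.620206 + (1-p)*26.595624] = 17.306400


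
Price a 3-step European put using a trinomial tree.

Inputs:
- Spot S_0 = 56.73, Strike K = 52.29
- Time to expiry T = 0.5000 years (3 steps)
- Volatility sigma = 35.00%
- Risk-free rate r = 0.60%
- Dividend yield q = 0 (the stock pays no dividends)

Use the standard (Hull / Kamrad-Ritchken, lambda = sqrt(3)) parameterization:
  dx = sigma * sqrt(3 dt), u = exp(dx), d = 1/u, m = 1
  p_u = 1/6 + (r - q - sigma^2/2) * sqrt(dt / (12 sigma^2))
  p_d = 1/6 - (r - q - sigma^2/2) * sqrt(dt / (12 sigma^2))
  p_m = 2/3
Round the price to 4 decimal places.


dt = T/N = 0.166667; dx = sigma*sqrt(3*dt) = 0.247487
u = exp(dx) = 1.280803; d = 1/u = 0.780760
p_u = 0.148063, p_m = 0.666667, p_d = 0.185270
Discount per step: exp(-r*dt) = 0.999000
Stock lattice S(k, j) with j the centered position index:
  k=0: S(0,+0) = 56.7300
  k=1: S(1,-1) = 44.2925; S(1,+0) = 56.7300; S(1,+1) = 72.6600
  k=2: S(2,-2) = 34.5818; S(2,-1) = 44.2925; S(2,+0) = 56.7300; S(2,+1) = 72.6600; S(2,+2) = 93.0631
  k=3: S(3,-3) = 27.0001; S(3,-2) = 34.5818; S(3,-1) = 44.2925; S(3,+0) = 56.7300; S(3,+1) = 72.6600; S(3,+2) = 93.0631; S(3,+3) = 119.1955
Terminal payoffs V(N, j) = max(K - S_T, 0):
  V(3,-3) = 25.289887; V(3,-2) = 17.708169; V(3,-1) = 7.997481; V(3,+0) = 0.000000; V(3,+1) = 0.000000; V(3,+2) = 0.000000; V(3,+3) = 0.000000
Backward induction: V(k, j) = exp(-r*dt) * [p_u * V(k+1, j+1) + p_m * V(k+1, j) + p_d * V(k+1, j-1)]
  V(2,-2) = exp(-r*dt) * [p_u*7.997481 + p_m*17.708169 + p_d*25.289887] = 17.657376
  V(2,-1) = exp(-r*dt) * [p_u*0.000000 + p_m*7.997481 + p_d*17.708169] = 8.603844
  V(2,+0) = exp(-r*dt) * [p_u*0.000000 + p_m*0.000000 + p_d*7.997481] = 1.480215
  V(2,+1) = exp(-r*dt) * [p_u*0.000000 + p_m*0.000000 + p_d*0.000000] = 0.000000
  V(2,+2) = exp(-r*dt) * [p_u*0.000000 + p_m*0.000000 + p_d*0.000000] = 0.000000
  V(1,-1) = exp(-r*dt) * [p_u*1.480215 + p_m*8.603844 + p_d*17.657376] = 9.217227
  V(1,+0) = exp(-r*dt) * [p_u*0.000000 + p_m*1.480215 + p_d*8.603844] = 2.578267
  V(1,+1) = exp(-r*dt) * [p_u*0.000000 + p_m*0.000000 + p_d*1.480215] = 0.273966
  V(0,+0) = exp(-r*dt) * [p_u*0.273966 + p_m*2.578267 + p_d*9.217227] = 3.463622

Answer: Price = V(0,0) = 3.4636


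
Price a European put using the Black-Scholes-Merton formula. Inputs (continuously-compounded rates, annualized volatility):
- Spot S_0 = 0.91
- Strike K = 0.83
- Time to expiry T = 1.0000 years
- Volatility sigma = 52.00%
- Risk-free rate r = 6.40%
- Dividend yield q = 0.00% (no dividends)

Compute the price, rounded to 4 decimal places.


d1 = (ln(S/K) + (r - q + 0.5*sigma^2) * T) / (sigma * sqrt(T)) = 0.56003634
d2 = d1 - sigma * sqrt(T) = 0.04003634
exp(-rT) = 0.93800500; exp(-qT) = 1.00000000
P = K * exp(-rT) * N(-d2) - S_0 * exp(-qT) * N(-d1)
N(-d1) = 0.28772732; N(-d2) = 0.48403208
P = 0.8300 * 0.93800500 * 0.48403208 - 0.9100 * 1.00000000 * 0.28772732 = 0.1150

Answer: Price = 0.1150


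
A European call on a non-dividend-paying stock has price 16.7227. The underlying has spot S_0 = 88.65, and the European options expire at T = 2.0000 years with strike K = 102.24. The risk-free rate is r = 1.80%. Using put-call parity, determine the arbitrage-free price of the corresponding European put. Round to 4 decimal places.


Put-call parity: C - P = S_0 * exp(-qT) - K * exp(-rT).
S_0 * exp(-qT) = 88.6500 * 1.00000000 = 88.65000000
K * exp(-rT) = 102.2400 * 0.96464029 = 98.62482361
P = C - S*exp(-qT) + K*exp(-rT)
P = 16.7227 - 88.65000000 + 98.62482361 = 26.6975

Answer: Put price = 26.6975


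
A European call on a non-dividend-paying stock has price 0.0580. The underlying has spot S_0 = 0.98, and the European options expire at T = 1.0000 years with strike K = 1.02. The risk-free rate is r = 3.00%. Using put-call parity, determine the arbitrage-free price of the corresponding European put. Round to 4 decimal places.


Put-call parity: C - P = S_0 * exp(-qT) - K * exp(-rT).
S_0 * exp(-qT) = 0.9800 * 1.00000000 = 0.98000000
K * exp(-rT) = 1.0200 * 0.97044553 = 0.98985444
P = C - S*exp(-qT) + K*exp(-rT)
P = 0.0580 - 0.98000000 + 0.98985444 = 0.0679

Answer: Put price = 0.0679


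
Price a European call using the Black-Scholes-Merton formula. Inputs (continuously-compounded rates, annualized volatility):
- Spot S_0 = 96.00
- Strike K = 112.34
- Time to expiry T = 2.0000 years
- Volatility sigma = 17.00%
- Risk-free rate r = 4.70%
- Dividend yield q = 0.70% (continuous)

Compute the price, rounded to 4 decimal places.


d1 = (ln(S/K) + (r - q + 0.5*sigma^2) * T) / (sigma * sqrt(T)) = -0.20082579
d2 = d1 - sigma * sqrt(T) = -0.44124210
exp(-rT) = 0.91028276; exp(-qT) = 0.98609754
C = S_0 * exp(-qT) * N(d1) - K * exp(-rT) * N(d2)
N(d1) = 0.42041740; N(d2) = 0.32951887
C = 96.0000 * 0.98609754 * 0.42041740 - 112.3400 * 0.91028276 * 0.32951887 = 6.1020

Answer: Price = 6.1020


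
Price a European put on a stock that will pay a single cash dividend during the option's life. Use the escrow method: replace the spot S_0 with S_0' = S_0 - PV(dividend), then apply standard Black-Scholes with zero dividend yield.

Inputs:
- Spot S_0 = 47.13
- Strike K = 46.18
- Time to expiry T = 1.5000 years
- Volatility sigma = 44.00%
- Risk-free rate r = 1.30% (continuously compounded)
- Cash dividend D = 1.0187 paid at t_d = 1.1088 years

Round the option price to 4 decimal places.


PV(D) = D * exp(-r * t_d) = 1.0187 * 0.98568899 = 1.00412137
S_0' = S_0 - PV(D) = 47.1300 - 1.00412137 = 46.12587863
d1 = (ln(S_0'/K) + (r + sigma^2/2)*T) / (sigma*sqrt(T)) = 0.30345345
d2 = d1 - sigma*sqrt(T) = -0.23543429
exp(-rT) = 0.98068890
N(-d1) = 0.38077216; N(-d2) = 0.59306416
P = K * exp(-rT) * N(-d2) - S_0' * N(-d1) = 46.1800 * 0.98068890 * 0.59306416 - 46.12587863 * 0.38077216 = 9.2954

Answer: Price = 9.2954


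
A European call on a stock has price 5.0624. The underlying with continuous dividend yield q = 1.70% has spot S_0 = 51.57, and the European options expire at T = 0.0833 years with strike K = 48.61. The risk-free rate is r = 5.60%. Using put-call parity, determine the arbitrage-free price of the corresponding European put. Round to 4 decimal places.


Answer: Put price = 1.9491

Derivation:
Put-call parity: C - P = S_0 * exp(-qT) - K * exp(-rT).
S_0 * exp(-qT) = 51.5700 * 0.99858490 = 51.49702341
K * exp(-rT) = 48.6100 * 0.99534606 = 48.38377214
P = C - S*exp(-qT) + K*exp(-rT)
P = 5.0624 - 51.49702341 + 48.38377214 = 1.9491


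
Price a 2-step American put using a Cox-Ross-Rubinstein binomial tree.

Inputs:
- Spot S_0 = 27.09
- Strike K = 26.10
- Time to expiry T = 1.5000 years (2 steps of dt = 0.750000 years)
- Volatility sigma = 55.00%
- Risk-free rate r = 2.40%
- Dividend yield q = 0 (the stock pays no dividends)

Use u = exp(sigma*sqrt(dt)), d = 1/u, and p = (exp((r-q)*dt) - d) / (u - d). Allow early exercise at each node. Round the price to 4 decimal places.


dt = T/N = 0.750000
u = exp(sigma*sqrt(dt)) = 1.610128; d = 1/u = 0.621068
p = (exp((r-q)*dt) - d) / (u - d) = 0.401487
Discount per step: exp(-r*dt) = 0.982161
Stock lattice S(k, i) with i counting down-moves:
  k=0: S(0,0) = 27.0900
  k=1: S(1,0) = 43.6184; S(1,1) = 16.8247
  k=2: S(2,0) = 70.2312; S(2,1) = 27.0900; S(2,2) = 10.4493
Terminal payoffs V(N, i) = max(K - S_T, 0):
  V(2,0) = 0.000000; V(2,1) = 0.000000; V(2,2) = 15.650682
Backward induction: V(k, i) = exp(-r*dt) * [p * V(k+1, i) + (1-p) * V(k+1, i+1)]; then take max(V_cont, immediate exercise) for American.
  V(1,0) = exp(-r*dt) * [p*0.000000 + (1-p)*0.000000] = 0.000000; exercise = 0.000000; V(1,0) = max -> 0.000000
  V(1,1) = exp(-r*dt) * [p*0.000000 + (1-p)*15.650682] = 9.200040; exercise = 9.275256; V(1,1) = max -> 9.275256
  V(0,0) = exp(-r*dt) * [p*0.000000 + (1-p)*9.275256] = 5.452332; exercise = 0.000000; V(0,0) = max -> 5.452332

Answer: Price = V(0,0) = 5.4523


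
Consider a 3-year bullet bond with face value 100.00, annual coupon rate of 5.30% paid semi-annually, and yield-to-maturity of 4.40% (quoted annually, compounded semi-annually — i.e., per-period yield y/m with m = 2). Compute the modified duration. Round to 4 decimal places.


Answer: Modified duration = 2.7550

Derivation:
Coupon per period c = face * coupon_rate / m = 2.650000
Periods per year m = 2; per-period yield y/m = 0.022000
Number of cashflows N = 6
Cashflows (t years, CF_t, discount factor 1/(1+y/m)^(m*t), PV):
  t = 0.5000: CF_t = 2.650000, DF = 0.978474, PV = 2.592955
  t = 1.0000: CF_t = 2.650000, DF = 0.957411, PV = 2.537138
  t = 1.5000: CF_t = 2.650000, DF = 0.936801, PV = 2.482522
  t = 2.0000: CF_t = 2.650000, DF = 0.916635, PV = 2.429083
  t = 2.5000: CF_t = 2.650000, DF = 0.896903, PV = 2.376793
  t = 3.0000: CF_t = 102.650000, DF = 0.877596, PV = 90.085227
Price P = sum_t PV_t = 102.503719
First compute Macaulay numerator sum_t t * PV_t:
  t * PV_t at t = 0.5000: 1.296477
  t * PV_t at t = 1.0000: 2.537138
  t * PV_t at t = 1.5000: 3.723784
  t * PV_t at t = 2.0000: 4.858165
  t * PV_t at t = 2.5000: 5.941983
  t * PV_t at t = 3.0000: 270.255682
Macaulay duration D = 288.613229 / 102.503719 = 2.815637
Modified duration = D / (1 + y/m) = 2.815637 / (1 + 0.022000) = 2.755026


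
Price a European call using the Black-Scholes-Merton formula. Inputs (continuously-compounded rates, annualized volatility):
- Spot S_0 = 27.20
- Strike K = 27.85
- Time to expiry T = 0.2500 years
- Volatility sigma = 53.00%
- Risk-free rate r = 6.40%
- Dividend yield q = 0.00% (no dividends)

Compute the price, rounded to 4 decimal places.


d1 = (ln(S/K) + (r - q + 0.5*sigma^2) * T) / (sigma * sqrt(T)) = 0.10376040
d2 = d1 - sigma * sqrt(T) = -0.16123960
exp(-rT) = 0.98412732; exp(-qT) = 1.00000000
C = S_0 * exp(-qT) * N(d1) - K * exp(-rT) * N(d2)
N(d1) = 0.54132025; N(d2) = 0.43595235
C = 27.2000 * 1.00000000 * 0.54132025 - 27.8500 * 0.98412732 * 0.43595235 = 2.7754

Answer: Price = 2.7754


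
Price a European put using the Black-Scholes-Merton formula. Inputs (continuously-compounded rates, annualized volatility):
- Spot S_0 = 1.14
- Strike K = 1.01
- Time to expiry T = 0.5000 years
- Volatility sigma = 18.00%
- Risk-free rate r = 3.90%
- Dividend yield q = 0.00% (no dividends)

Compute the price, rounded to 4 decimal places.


d1 = (ln(S/K) + (r - q + 0.5*sigma^2) * T) / (sigma * sqrt(T)) = 1.16812415
d2 = d1 - sigma * sqrt(T) = 1.04084493
exp(-rT) = 0.98068890; exp(-qT) = 1.00000000
P = K * exp(-rT) * N(-d2) - S_0 * exp(-qT) * N(-d1)
N(-d1) = 0.12137834; N(-d2) = 0.14897376
P = 1.0100 * 0.98068890 * 0.14897376 - 1.1400 * 1.00000000 * 0.12137834 = 0.0092

Answer: Price = 0.0092


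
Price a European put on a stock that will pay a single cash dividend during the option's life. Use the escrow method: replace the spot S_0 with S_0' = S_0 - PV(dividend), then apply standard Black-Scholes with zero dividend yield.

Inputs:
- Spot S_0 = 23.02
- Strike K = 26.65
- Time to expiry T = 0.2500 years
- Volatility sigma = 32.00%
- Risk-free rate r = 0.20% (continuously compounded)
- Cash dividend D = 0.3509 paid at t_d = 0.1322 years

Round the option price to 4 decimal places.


Answer: Price = 4.2894

Derivation:
PV(D) = D * exp(-r * t_d) = 0.3509 * 0.99973563 = 0.35080723
S_0' = S_0 - PV(D) = 23.0200 - 0.35080723 = 22.66919277
d1 = (ln(S_0'/K) + (r + sigma^2/2)*T) / (sigma*sqrt(T)) = -0.92801434
d2 = d1 - sigma*sqrt(T) = -1.08801434
exp(-rT) = 0.99950012
N(-d1) = 0.82329994; N(-d2) = 0.86170561
P = K * exp(-rT) * N(-d2) - S_0' * N(-d1) = 26.6500 * 0.99950012 * 0.86170561 - 22.66919277 * 0.82329994 = 4.2894
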